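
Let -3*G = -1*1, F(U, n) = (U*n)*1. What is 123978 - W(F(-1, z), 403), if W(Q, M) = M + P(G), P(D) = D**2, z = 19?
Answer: 1112174/9 ≈ 1.2357e+5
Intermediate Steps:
F(U, n) = U*n
G = 1/3 (G = -(-1)/3 = -1/3*(-1) = 1/3 ≈ 0.33333)
W(Q, M) = 1/9 + M (W(Q, M) = M + (1/3)**2 = M + 1/9 = 1/9 + M)
123978 - W(F(-1, z), 403) = 123978 - (1/9 + 403) = 123978 - 1*3628/9 = 123978 - 3628/9 = 1112174/9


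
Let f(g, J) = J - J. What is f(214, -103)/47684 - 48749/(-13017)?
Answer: 48749/13017 ≈ 3.7450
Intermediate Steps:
f(g, J) = 0
f(214, -103)/47684 - 48749/(-13017) = 0/47684 - 48749/(-13017) = 0*(1/47684) - 48749*(-1/13017) = 0 + 48749/13017 = 48749/13017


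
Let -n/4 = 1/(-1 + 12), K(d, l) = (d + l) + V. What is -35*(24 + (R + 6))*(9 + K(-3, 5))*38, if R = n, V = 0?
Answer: -433580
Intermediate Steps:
K(d, l) = d + l (K(d, l) = (d + l) + 0 = d + l)
n = -4/11 (n = -4/(-1 + 12) = -4/11 ≈ -0.36364)
R = -4/11 ≈ -0.36364
-35*(24 + (R + 6))*(9 + K(-3, 5))*38 = -35*(24 + (-4/11 + 6))*(9 + (-3 + 5))*38 = -35*(24 + 62/11)*(9 + 2)*38 = -11410*11/11*38 = -35*326*38 = -11410*38 = -433580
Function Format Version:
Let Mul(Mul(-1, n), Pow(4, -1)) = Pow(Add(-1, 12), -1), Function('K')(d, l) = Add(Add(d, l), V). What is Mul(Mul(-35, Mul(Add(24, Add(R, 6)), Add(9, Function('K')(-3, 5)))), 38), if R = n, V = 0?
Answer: -433580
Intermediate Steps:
Function('K')(d, l) = Add(d, l) (Function('K')(d, l) = Add(Add(d, l), 0) = Add(d, l))
n = Rational(-4, 11) (n = Mul(-4, Pow(Add(-1, 12), -1)) = Mul(-4, Pow(11, -1)) = Mul(-4, Rational(1, 11)) = Rational(-4, 11) ≈ -0.36364)
R = Rational(-4, 11) ≈ -0.36364
Mul(Mul(-35, Mul(Add(24, Add(R, 6)), Add(9, Function('K')(-3, 5)))), 38) = Mul(Mul(-35, Mul(Add(24, Add(Rational(-4, 11), 6)), Add(9, Add(-3, 5)))), 38) = Mul(Mul(-35, Mul(Add(24, Rational(62, 11)), Add(9, 2))), 38) = Mul(Mul(-35, Mul(Rational(326, 11), 11)), 38) = Mul(Mul(-35, 326), 38) = Mul(-11410, 38) = -433580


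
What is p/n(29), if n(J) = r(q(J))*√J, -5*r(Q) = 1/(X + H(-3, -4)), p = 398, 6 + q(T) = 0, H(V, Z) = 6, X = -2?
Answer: -7960*√29/29 ≈ -1478.1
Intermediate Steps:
q(T) = -6 (q(T) = -6 + 0 = -6)
r(Q) = -1/20 (r(Q) = -1/(5*(-2 + 6)) = -⅕/4 = -⅕*¼ = -1/20)
n(J) = -√J/20
p/n(29) = 398/((-√29/20)) = 398*(-20*√29/29) = -7960*√29/29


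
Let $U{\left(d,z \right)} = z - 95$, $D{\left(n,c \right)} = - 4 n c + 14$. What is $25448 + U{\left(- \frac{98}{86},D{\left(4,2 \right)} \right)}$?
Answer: $25335$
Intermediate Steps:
$D{\left(n,c \right)} = 14 - 4 c n$ ($D{\left(n,c \right)} = - 4 c n + 14 = 14 - 4 c n$)
$U{\left(d,z \right)} = -95 + z$
$25448 + U{\left(- \frac{98}{86},D{\left(4,2 \right)} \right)} = 25448 - \left(81 + 32\right) = 25448 + \left(-95 + \left(14 - 32\right)\right) = 25448 - 113 = 25335$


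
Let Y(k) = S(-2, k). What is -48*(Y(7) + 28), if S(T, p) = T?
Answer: -1248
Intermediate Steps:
Y(k) = -2
-48*(Y(7) + 28) = -48*(-2 + 28) = -48*26 = -1248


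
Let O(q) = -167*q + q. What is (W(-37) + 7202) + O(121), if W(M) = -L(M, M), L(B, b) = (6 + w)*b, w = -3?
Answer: -12773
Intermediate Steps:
L(B, b) = 3*b (L(B, b) = (6 - 3)*b = 3*b)
O(q) = -166*q
W(M) = -3*M
(W(-37) + 7202) + O(121) = (-3*(-37) + 7202) - 166*121 = (111 + 7202) - 20086 = 7313 - 20086 = -12773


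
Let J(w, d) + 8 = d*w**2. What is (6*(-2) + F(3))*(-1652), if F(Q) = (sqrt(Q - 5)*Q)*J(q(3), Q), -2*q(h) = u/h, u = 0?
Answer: 19824 + 39648*I*sqrt(2) ≈ 19824.0 + 56071.0*I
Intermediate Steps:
q(h) = 0 (q(h) = -0/h = -1/2*0 = 0)
J(w, d) = -8 + d*w**2
F(Q) = -8*Q*sqrt(-5 + Q) (F(Q) = (sqrt(Q - 5)*Q)*(-8 + Q*0**2) = (sqrt(-5 + Q)*Q)*(-8 + Q*0) = (Q*sqrt(-5 + Q))*(-8 + 0) = (Q*sqrt(-5 + Q))*(-8) = -8*Q*sqrt(-5 + Q))
(6*(-2) + F(3))*(-1652) = (6*(-2) - 8*3*sqrt(-5 + 3))*(-1652) = (-12 - 8*3*sqrt(-2))*(-1652) = (-12 - 8*3*I*sqrt(2))*(-1652) = (-12 - 24*I*sqrt(2))*(-1652) = 19824 + 39648*I*sqrt(2)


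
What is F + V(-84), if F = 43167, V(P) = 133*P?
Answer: 31995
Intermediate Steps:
F + V(-84) = 43167 + 133*(-84) = 43167 - 11172 = 31995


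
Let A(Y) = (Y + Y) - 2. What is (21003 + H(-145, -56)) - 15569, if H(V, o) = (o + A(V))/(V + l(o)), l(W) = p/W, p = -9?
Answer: 44094662/8111 ≈ 5436.4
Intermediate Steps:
A(Y) = -2 + 2*Y (A(Y) = 2*Y - 2 = -2 + 2*Y)
l(W) = -9/W
H(V, o) = (-2 + o + 2*V)/(V - 9/o) (H(V, o) = (o + (-2 + 2*V))/(V - 9/o) = (-2 + o + 2*V)/(V - 9/o))
(21003 + H(-145, -56)) - 15569 = (21003 - 56*(-2 - 56 + 2*(-145))/(-9 - 145*(-56))) - 15569 = (21003 - 56*(-2 - 56 - 290)/(-9 + 8120)) - 15569 = (21003 - 56*(-348)/8111) - 15569 = (21003 - 56*1/8111*(-348)) - 15569 = (21003 + 19488/8111) - 15569 = 170374821/8111 - 15569 = 44094662/8111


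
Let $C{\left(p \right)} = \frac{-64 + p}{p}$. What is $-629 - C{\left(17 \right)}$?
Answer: $- \frac{10646}{17} \approx -626.24$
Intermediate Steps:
$C{\left(p \right)} = \frac{-64 + p}{p}$
$-629 - C{\left(17 \right)} = -629 - \frac{-64 + 17}{17} = -629 - \frac{1}{17} \left(-47\right) = -629 - - \frac{47}{17} = -629 + \frac{47}{17} = - \frac{10646}{17}$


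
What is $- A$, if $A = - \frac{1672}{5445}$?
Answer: $\frac{152}{495} \approx 0.30707$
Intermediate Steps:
$A = - \frac{152}{495}$ ($A = \left(-1672\right) \frac{1}{5445} = - \frac{152}{495} \approx -0.30707$)
$- A = \left(-1\right) \left(- \frac{152}{495}\right) = \frac{152}{495}$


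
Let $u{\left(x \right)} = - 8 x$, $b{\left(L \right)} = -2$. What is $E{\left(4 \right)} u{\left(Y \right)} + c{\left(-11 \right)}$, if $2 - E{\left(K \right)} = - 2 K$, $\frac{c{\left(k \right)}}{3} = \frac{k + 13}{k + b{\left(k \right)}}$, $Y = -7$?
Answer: $\frac{7274}{13} \approx 559.54$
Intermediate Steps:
$c{\left(k \right)} = \frac{3 \left(13 + k\right)}{-2 + k}$ ($c{\left(k \right)} = 3 \frac{k + 13}{k - 2} = 3 \frac{13 + k}{-2 + k} = \frac{3 \left(13 + k\right)}{-2 + k}$)
$E{\left(K \right)} = 2 + 2 K$ ($E{\left(K \right)} = 2 - - 2 K = 2 + 2 K$)
$E{\left(4 \right)} u{\left(Y \right)} + c{\left(-11 \right)} = \left(2 + 2 \cdot 4\right) \left(\left(-8\right) \left(-7\right)\right) + \frac{3 \left(13 - 11\right)}{-2 - 11} = \left(2 + 8\right) 56 + 3 \frac{1}{-13} \cdot 2 = 10 \cdot 56 + 3 \left(- \frac{1}{13}\right) 2 = 560 - \frac{6}{13} = \frac{7274}{13}$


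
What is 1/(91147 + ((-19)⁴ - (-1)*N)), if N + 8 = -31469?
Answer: 1/189991 ≈ 5.2634e-6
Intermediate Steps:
N = -31477 (N = -8 - 31469 = -31477)
1/(91147 + ((-19)⁴ - (-1)*N)) = 1/(91147 + ((-19)⁴ - (-1)*(-31477))) = 1/(91147 + (130321 - 1*31477)) = 1/(91147 + (130321 - 31477)) = 1/(91147 + 98844) = 1/189991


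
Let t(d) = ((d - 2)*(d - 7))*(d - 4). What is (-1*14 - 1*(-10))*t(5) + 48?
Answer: 72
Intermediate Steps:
t(d) = (-7 + d)*(-4 + d)*(-2 + d) (t(d) = ((-2 + d)*(-7 + d))*(-4 + d) = ((-7 + d)*(-2 + d))*(-4 + d) = (-7 + d)*(-4 + d)*(-2 + d))
(-1*14 - 1*(-10))*t(5) + 48 = (-1*14 - 1*(-10))*(-56 + 5³ - 13*5² + 50*5) + 48 = (-14 + 10)*(-56 + 125 - 13*25 + 250) + 48 = -4*(-56 + 125 - 325 + 250) + 48 = -4*(-6) + 48 = 24 + 48 = 72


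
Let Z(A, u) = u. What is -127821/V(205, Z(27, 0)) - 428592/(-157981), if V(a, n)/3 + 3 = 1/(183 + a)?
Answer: 2612163881692/183731903 ≈ 14217.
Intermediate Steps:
V(a, n) = -9 + 3/(183 + a)
-127821/V(205, Z(27, 0)) - 428592/(-157981) = -127821*(183 + 205)/(3*(-548 - 3*205)) - 428592/(-157981) = -127821*388/(3*(-548 - 615)) - 428592*(-1/157981) = -127821/(3*(1/388)*(-1163)) + 428592/157981 = -127821/(-3489/388) + 428592/157981 = -127821*(-388/3489) + 428592/157981 = 16531516/1163 + 428592/157981 = 2612163881692/183731903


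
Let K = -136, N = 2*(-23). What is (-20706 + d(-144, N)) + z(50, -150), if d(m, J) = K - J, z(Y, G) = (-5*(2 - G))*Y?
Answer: -58796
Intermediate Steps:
N = -46
z(Y, G) = Y*(-10 + 5*G) (z(Y, G) = (-10 + 5*G)*Y = Y*(-10 + 5*G))
d(m, J) = -136 - J
(-20706 + d(-144, N)) + z(50, -150) = (-20706 + (-136 - 1*(-46))) + 5*50*(-2 - 150) = (-20706 + (-136 + 46)) + 5*50*(-152) = (-20706 - 90) - 38000 = -20796 - 38000 = -58796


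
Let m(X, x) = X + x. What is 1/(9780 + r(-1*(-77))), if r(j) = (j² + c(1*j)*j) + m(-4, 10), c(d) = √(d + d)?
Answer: 2245/35149737 - 11*√154/35149737 ≈ 5.9986e-5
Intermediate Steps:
c(d) = √2*√d (c(d) = √(2*d) = √2*√d)
r(j) = 6 + j² + √2*j^(3/2) (r(j) = (j² + (√2*√(1*j))*j) + (-4 + 10) = (j² + (√2*√j)*j) + 6 = (j² + √2*j^(3/2)) + 6 = 6 + j² + √2*j^(3/2))
1/(9780 + r(-1*(-77))) = 1/(9780 + (6 + (-1*(-77))² + √2*(-1*(-77))^(3/2))) = 1/(9780 + (6 + 77² + √2*77^(3/2))) = 1/(9780 + (6 + 5929 + √2*(77*√77))) = 1/(9780 + (6 + 5929 + 77*√154)) = 1/(9780 + (5935 + 77*√154)) = 1/(15715 + 77*√154)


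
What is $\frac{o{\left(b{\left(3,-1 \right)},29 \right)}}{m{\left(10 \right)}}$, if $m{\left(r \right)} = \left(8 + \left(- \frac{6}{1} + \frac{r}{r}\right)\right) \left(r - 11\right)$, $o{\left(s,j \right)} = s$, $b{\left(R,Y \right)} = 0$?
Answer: $0$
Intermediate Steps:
$m{\left(r \right)} = -33 + 3 r$ ($m{\left(r \right)} = \left(8 + \left(\left(-6\right) 1 + 1\right)\right) \left(-11 + r\right) = \left(8 + \left(-6 + 1\right)\right) \left(-11 + r\right) = \left(8 - 5\right) \left(-11 + r\right) = 3 \left(-11 + r\right) = -33 + 3 r$)
$\frac{o{\left(b{\left(3,-1 \right)},29 \right)}}{m{\left(10 \right)}} = \frac{0}{-33 + 3 \cdot 10} = \frac{0}{-33 + 30} = \frac{0}{-3} = 0 \left(- \frac{1}{3}\right) = 0$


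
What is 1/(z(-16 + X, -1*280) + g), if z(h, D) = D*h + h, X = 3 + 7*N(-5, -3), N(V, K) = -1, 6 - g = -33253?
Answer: 1/38839 ≈ 2.5747e-5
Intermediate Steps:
g = 33259 (g = 6 - 1*(-33253) = 6 + 33253 = 33259)
X = -4 (X = 3 + 7*(-1) = 3 - 7 = -4)
z(h, D) = h + D*h
1/(z(-16 + X, -1*280) + g) = 1/((-16 - 4)*(1 - 1*280) + 33259) = 1/(-20*(1 - 280) + 33259) = 1/(-20*(-279) + 33259) = 1/(5580 + 33259) = 1/38839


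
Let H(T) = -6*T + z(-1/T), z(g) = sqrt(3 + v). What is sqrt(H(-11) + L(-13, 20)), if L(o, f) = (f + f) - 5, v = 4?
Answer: sqrt(101 + sqrt(7)) ≈ 10.181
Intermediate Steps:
z(g) = sqrt(7) (z(g) = sqrt(3 + 4) = sqrt(7))
L(o, f) = -5 + 2*f (L(o, f) = 2*f - 5 = -5 + 2*f)
H(T) = sqrt(7) - 6*T (H(T) = -6*T + sqrt(7) = sqrt(7) - 6*T)
sqrt(H(-11) + L(-13, 20)) = sqrt((sqrt(7) - 6*(-11)) + (-5 + 2*20)) = sqrt((sqrt(7) + 66) + (-5 + 40)) = sqrt((66 + sqrt(7)) + 35) = sqrt(101 + sqrt(7))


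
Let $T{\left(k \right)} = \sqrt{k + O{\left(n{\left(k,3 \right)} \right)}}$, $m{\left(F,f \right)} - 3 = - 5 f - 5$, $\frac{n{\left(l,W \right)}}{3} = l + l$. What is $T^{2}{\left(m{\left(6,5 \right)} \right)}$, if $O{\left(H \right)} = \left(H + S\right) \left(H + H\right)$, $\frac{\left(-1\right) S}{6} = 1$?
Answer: $54405$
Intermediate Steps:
$S = -6$ ($S = \left(-6\right) 1 = -6$)
$n{\left(l,W \right)} = 6 l$ ($n{\left(l,W \right)} = 3 \left(l + l\right) = 3 \cdot 2 l = 6 l$)
$O{\left(H \right)} = 2 H \left(-6 + H\right)$ ($O{\left(H \right)} = \left(H - 6\right) \left(H + H\right) = \left(-6 + H\right) 2 H = 2 H \left(-6 + H\right)$)
$m{\left(F,f \right)} = -2 - 5 f$ ($m{\left(F,f \right)} = 3 - \left(5 + 5 f\right) = -2 - 5 f$)
$T{\left(k \right)} = \sqrt{k + 12 k \left(-6 + 6 k\right)}$ ($T{\left(k \right)} = \sqrt{k + 2 \cdot 6 k \left(-6 + 6 k\right)} = \sqrt{k + 12 k \left(-6 + 6 k\right)}$)
$T^{2}{\left(m{\left(6,5 \right)} \right)} = \left(\sqrt{\left(-2 - 25\right) \left(-71 + 72 \left(-2 - 25\right)\right)}\right)^{2} = \left(\sqrt{- 27 \left(-71 + 72 \left(-27\right)\right)}\right)^{2} = \left(\sqrt{- 27 \left(-71 - 1944\right)}\right)^{2} = \left(\sqrt{\left(-27\right) \left(-2015\right)}\right)^{2} = \left(\sqrt{54405}\right)^{2} = \left(3 \sqrt{6045}\right)^{2} = 54405$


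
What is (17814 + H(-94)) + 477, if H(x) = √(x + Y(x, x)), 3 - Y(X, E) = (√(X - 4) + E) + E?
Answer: 18291 + √(97 - 7*I*√2) ≈ 18301.0 - 0.50192*I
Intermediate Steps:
Y(X, E) = 3 - √(-4 + X) - 2*E (Y(X, E) = 3 - ((√(X - 4) + E) + E) = 3 - ((√(-4 + X) + E) + E) = 3 - ((E + √(-4 + X)) + E) = 3 - (√(-4 + X) + 2*E) = 3 + (-√(-4 + X) - 2*E) = 3 - √(-4 + X) - 2*E)
H(x) = √(3 - x - √(-4 + x)) (H(x) = √(x + (3 - √(-4 + x) - 2*x)) = √(3 - x - √(-4 + x)))
(17814 + H(-94)) + 477 = (17814 + √(3 - 1*(-94) - √(-4 - 94))) + 477 = (17814 + √(3 + 94 - √(-98))) + 477 = (17814 + √(3 + 94 - 7*I*√2)) + 477 = (17814 + √(97 - 7*I*√2)) + 477 = 18291 + √(97 - 7*I*√2)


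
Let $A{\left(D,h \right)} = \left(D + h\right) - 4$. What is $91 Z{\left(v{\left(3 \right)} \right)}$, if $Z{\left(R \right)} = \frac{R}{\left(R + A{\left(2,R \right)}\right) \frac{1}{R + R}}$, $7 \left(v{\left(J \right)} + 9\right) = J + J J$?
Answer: $- \frac{33813}{58} \approx -582.98$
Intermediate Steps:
$v{\left(J \right)} = -9 + \frac{J}{7} + \frac{J^{2}}{7}$ ($v{\left(J \right)} = -9 + \frac{J + J J}{7} = -9 + \frac{J + J^{2}}{7} = -9 + \left(\frac{J}{7} + \frac{J^{2}}{7}\right) = -9 + \frac{J}{7} + \frac{J^{2}}{7}$)
$A{\left(D,h \right)} = -4 + D + h$
$Z{\left(R \right)} = \frac{2 R^{2}}{-2 + 2 R}$ ($Z{\left(R \right)} = \frac{R}{\left(R + \left(-4 + 2 + R\right)\right) \frac{1}{R + R}} = \frac{R}{\left(R + \left(-2 + R\right)\right) \frac{1}{2 R}} = \frac{R}{\left(-2 + 2 R\right) \frac{1}{2 R}} = \frac{R}{\frac{1}{2} \frac{1}{R} \left(-2 + 2 R\right)} = R \frac{2 R}{-2 + 2 R} = \frac{2 R^{2}}{-2 + 2 R}$)
$91 Z{\left(v{\left(3 \right)} \right)} = 91 \frac{\left(-9 + \frac{1}{7} \cdot 3 + \frac{3^{2}}{7}\right)^{2}}{-1 + \left(-9 + \frac{1}{7} \cdot 3 + \frac{3^{2}}{7}\right)} = 91 \frac{\left(-9 + \frac{3}{7} + \frac{1}{7} \cdot 9\right)^{2}}{-1 + \left(-9 + \frac{3}{7} + \frac{1}{7} \cdot 9\right)} = 91 \frac{\left(-9 + \frac{3}{7} + \frac{9}{7}\right)^{2}}{-1 + \left(-9 + \frac{3}{7} + \frac{9}{7}\right)} = 91 \frac{\left(- \frac{51}{7}\right)^{2}}{-1 - \frac{51}{7}} = 91 \frac{2601}{49 \left(- \frac{58}{7}\right)} = 91 \cdot \frac{2601}{49} \left(- \frac{7}{58}\right) = 91 \left(- \frac{2601}{406}\right) = - \frac{33813}{58}$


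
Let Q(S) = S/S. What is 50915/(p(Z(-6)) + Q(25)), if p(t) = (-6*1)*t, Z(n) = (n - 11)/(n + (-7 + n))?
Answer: -967385/83 ≈ -11655.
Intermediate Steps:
Z(n) = (-11 + n)/(-7 + 2*n)
Q(S) = 1
p(t) = -6*t
50915/(p(Z(-6)) + Q(25)) = 50915/(-6*(-11 - 6)/(-7 + 2*(-6)) + 1) = 50915/(-6*(-17)/(-7 - 12) + 1) = 50915/(-6*(-17)/(-19) + 1) = 50915/(-(-6)*(-17)/19 + 1) = 50915/(-6*17/19 + 1) = 50915/(-102/19 + 1) = 50915/(-83/19) = 50915*(-19/83) = -967385/83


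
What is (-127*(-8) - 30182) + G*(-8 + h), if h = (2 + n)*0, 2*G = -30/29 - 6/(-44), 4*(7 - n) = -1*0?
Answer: -9302808/319 ≈ -29162.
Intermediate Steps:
n = 7 (n = 7 - (-1)*0/4 = 7 - ¼*0 = 7 + 0 = 7)
G = -573/1276 (G = (-30/29 - 6/(-44))/2 = (-30*1/29 - 6*(-1/44))/2 = (-30/29 + 3/22)/2 = (½)*(-573/638) = -573/1276 ≈ -0.44906)
h = 0 (h = (2 + 7)*0 = 9*0 = 0)
(-127*(-8) - 30182) + G*(-8 + h) = (-127*(-8) - 30182) - 573*(-8 + 0)/1276 = (1016 - 30182) - 573/1276*(-8) = -29166 + 1146/319 = -9302808/319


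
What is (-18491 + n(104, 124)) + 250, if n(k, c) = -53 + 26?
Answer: -18268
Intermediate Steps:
n(k, c) = -27
(-18491 + n(104, 124)) + 250 = (-18491 - 27) + 250 = -18518 + 250 = -18268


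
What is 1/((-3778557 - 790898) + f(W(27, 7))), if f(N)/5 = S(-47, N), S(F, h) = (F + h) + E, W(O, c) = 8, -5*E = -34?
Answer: -1/4569616 ≈ -2.1884e-7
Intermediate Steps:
E = 34/5 (E = -⅕*(-34) = 34/5 ≈ 6.8000)
S(F, h) = 34/5 + F + h (S(F, h) = (F + h) + 34/5 = 34/5 + F + h)
f(N) = -201 + 5*N (f(N) = 5*(34/5 - 47 + N) = 5*(-201/5 + N) = -201 + 5*N)
1/((-3778557 - 790898) + f(W(27, 7))) = 1/((-3778557 - 790898) + (-201 + 5*8)) = 1/(-4569455 + (-201 + 40)) = 1/(-4569455 - 161) = 1/(-4569616) = -1/4569616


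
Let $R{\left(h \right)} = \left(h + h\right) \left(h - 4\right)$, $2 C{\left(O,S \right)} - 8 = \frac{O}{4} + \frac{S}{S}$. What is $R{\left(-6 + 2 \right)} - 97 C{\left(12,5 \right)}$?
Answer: $-518$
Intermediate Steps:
$C{\left(O,S \right)} = \frac{9}{2} + \frac{O}{8}$ ($C{\left(O,S \right)} = 4 + \frac{\frac{O}{4} + \frac{S}{S}}{2} = 4 + \frac{O \frac{1}{4} + 1}{2} = 4 + \frac{\frac{O}{4} + 1}{2} = 4 + \frac{1 + \frac{O}{4}}{2} = 4 + \left(\frac{1}{2} + \frac{O}{8}\right) = \frac{9}{2} + \frac{O}{8}$)
$R{\left(h \right)} = 2 h \left(-4 + h\right)$
$R{\left(-6 + 2 \right)} - 97 C{\left(12,5 \right)} = 2 \left(-6 + 2\right) \left(-4 + \left(-6 + 2\right)\right) - 97 \left(\frac{9}{2} + \frac{1}{8} \cdot 12\right) = 2 \left(-4\right) \left(-4 - 4\right) - 97 \left(\frac{9}{2} + \frac{3}{2}\right) = 2 \left(-4\right) \left(-8\right) - 582 = 64 - 582 = -518$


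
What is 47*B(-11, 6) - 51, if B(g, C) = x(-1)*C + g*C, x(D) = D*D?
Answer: -2871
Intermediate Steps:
x(D) = D²
B(g, C) = C + C*g (B(g, C) = (-1)²*C + g*C = 1*C + C*g = C + C*g)
47*B(-11, 6) - 51 = 47*(6*(1 - 11)) - 51 = 47*(6*(-10)) - 51 = 47*(-60) - 51 = -2820 - 51 = -2871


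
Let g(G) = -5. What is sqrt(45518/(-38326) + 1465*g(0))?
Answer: I*sqrt(2690326798642)/19163 ≈ 85.593*I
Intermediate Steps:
sqrt(45518/(-38326) + 1465*g(0)) = sqrt(45518/(-38326) + 1465*(-5)) = sqrt(45518*(-1/38326) - 7325) = sqrt(-22759/19163 - 7325) = sqrt(-140391734/19163) = I*sqrt(2690326798642)/19163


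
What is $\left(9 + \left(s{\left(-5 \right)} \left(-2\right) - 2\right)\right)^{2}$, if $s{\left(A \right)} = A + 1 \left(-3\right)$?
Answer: $529$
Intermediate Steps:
$s{\left(A \right)} = -3 + A$ ($s{\left(A \right)} = A - 3 = -3 + A$)
$\left(9 + \left(s{\left(-5 \right)} \left(-2\right) - 2\right)\right)^{2} = \left(9 - \left(2 - \left(-3 - 5\right) \left(-2\right)\right)\right)^{2} = \left(9 - -14\right)^{2} = \left(9 + \left(16 - 2\right)\right)^{2} = \left(9 + 14\right)^{2} = 23^{2} = 529$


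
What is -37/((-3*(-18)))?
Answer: -37/54 ≈ -0.68519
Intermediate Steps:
-37/((-3*(-18))) = -37/54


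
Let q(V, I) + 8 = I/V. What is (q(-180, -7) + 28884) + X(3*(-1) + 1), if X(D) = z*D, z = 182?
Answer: 5132167/180 ≈ 28512.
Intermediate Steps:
q(V, I) = -8 + I/V
X(D) = 182*D
(q(-180, -7) + 28884) + X(3*(-1) + 1) = ((-8 - 7/(-180)) + 28884) + 182*(3*(-1) + 1) = ((-8 - 7*(-1/180)) + 28884) + 182*(-3 + 1) = ((-8 + 7/180) + 28884) + 182*(-2) = (-1433/180 + 28884) - 364 = 5197687/180 - 364 = 5132167/180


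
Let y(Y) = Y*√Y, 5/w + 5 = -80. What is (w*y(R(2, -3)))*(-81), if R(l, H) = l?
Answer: 162*√2/17 ≈ 13.477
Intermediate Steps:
w = -1/17 (w = 5/(-5 - 80) = 5/(-85) = 5*(-1/85) = -1/17 ≈ -0.058824)
y(Y) = Y^(3/2)
(w*y(R(2, -3)))*(-81) = -2*√2/17*(-81) = 162*√2/17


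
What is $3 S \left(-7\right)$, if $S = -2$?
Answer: $42$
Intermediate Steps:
$3 S \left(-7\right) = 3 \left(-2\right) \left(-7\right) = \left(-6\right) \left(-7\right) = 42$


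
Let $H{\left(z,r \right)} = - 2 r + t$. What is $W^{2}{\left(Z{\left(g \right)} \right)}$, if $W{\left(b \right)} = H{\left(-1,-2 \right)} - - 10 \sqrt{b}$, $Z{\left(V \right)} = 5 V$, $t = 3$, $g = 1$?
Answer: $549 + 140 \sqrt{5} \approx 862.05$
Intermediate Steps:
$H{\left(z,r \right)} = 3 - 2 r$ ($H{\left(z,r \right)} = - 2 r + 3 = 3 - 2 r$)
$W{\left(b \right)} = 7 + 10 \sqrt{b}$ ($W{\left(b \right)} = \left(3 - -4\right) - - 10 \sqrt{b} = \left(3 + 4\right) + 10 \sqrt{b} = 7 + 10 \sqrt{b}$)
$W^{2}{\left(Z{\left(g \right)} \right)} = \left(7 + 10 \sqrt{5 \cdot 1}\right)^{2} = \left(7 + 10 \sqrt{5}\right)^{2}$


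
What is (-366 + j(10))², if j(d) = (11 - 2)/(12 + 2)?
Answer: 26163225/196 ≈ 1.3349e+5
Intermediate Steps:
j(d) = 9/14
(-366 + j(10))² = (-366 + 9/14)² = (-5115/14)² = 26163225/196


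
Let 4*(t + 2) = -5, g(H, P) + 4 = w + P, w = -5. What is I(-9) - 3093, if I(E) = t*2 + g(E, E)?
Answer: -6235/2 ≈ -3117.5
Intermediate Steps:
g(H, P) = -9 + P (g(H, P) = -4 + (-5 + P) = -9 + P)
t = -13/4 (t = -2 + (1/4)*(-5) = -2 - 5/4 = -13/4 ≈ -3.2500)
I(E) = -31/2 + E (I(E) = -13/4*2 + (-9 + E) = -13/2 + (-9 + E) = -31/2 + E)
I(-9) - 3093 = (-31/2 - 9) - 3093 = -49/2 - 3093 = -6235/2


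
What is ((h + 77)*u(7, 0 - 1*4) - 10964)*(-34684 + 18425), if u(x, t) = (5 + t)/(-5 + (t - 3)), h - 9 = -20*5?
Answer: 1069468243/6 ≈ 1.7824e+8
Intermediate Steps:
h = -91 (h = 9 - 20*5 = 9 - 100 = -91)
u(x, t) = (5 + t)/(-8 + t) (u(x, t) = (5 + t)/(-5 + (-3 + t)) = (5 + t)/(-8 + t))
((h + 77)*u(7, 0 - 1*4) - 10964)*(-34684 + 18425) = ((-91 + 77)*((5 + (0 - 1*4))/(-8 + (0 - 1*4))) - 10964)*(-34684 + 18425) = (-14*(5 + (0 - 4))/(-8 + (0 - 4)) - 10964)*(-16259) = (-14*(5 - 4)/(-8 - 4) - 10964)*(-16259) = (-14/(-12) - 10964)*(-16259) = (-(-7)/6 - 10964)*(-16259) = (-14*(-1/12) - 10964)*(-16259) = (7/6 - 10964)*(-16259) = -65777/6*(-16259) = 1069468243/6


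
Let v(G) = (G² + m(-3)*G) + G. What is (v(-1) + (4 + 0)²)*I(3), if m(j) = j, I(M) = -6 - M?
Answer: -171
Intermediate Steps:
v(G) = G² - 2*G (v(G) = (G² - 3*G) + G = G² - 2*G)
(v(-1) + (4 + 0)²)*I(3) = (-(-2 - 1) + (4 + 0)²)*(-6 - 1*3) = (-1*(-3) + 4²)*(-6 - 3) = (3 + 16)*(-9) = 19*(-9) = -171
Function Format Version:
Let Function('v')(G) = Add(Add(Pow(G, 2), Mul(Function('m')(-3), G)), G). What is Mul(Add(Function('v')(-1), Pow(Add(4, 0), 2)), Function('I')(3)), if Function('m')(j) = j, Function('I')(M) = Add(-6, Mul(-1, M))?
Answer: -171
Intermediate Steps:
Function('v')(G) = Add(Pow(G, 2), Mul(-2, G)) (Function('v')(G) = Add(Add(Pow(G, 2), Mul(-3, G)), G) = Add(Pow(G, 2), Mul(-2, G)))
Mul(Add(Function('v')(-1), Pow(Add(4, 0), 2)), Function('I')(3)) = Mul(Add(Mul(-1, Add(-2, -1)), Pow(Add(4, 0), 2)), Add(-6, Mul(-1, 3))) = Mul(Add(Mul(-1, -3), Pow(4, 2)), Add(-6, -3)) = Mul(Add(3, 16), -9) = Mul(19, -9) = -171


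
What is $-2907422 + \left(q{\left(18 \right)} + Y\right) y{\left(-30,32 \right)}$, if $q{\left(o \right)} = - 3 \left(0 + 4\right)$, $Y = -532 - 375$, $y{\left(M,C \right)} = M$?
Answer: $-2879852$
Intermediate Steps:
$Y = -907$ ($Y = -532 - 375 = -907$)
$q{\left(o \right)} = -12$ ($q{\left(o \right)} = \left(-3\right) 4 = -12$)
$-2907422 + \left(q{\left(18 \right)} + Y\right) y{\left(-30,32 \right)} = -2907422 + \left(-12 - 907\right) \left(-30\right) = -2907422 - -27570 = -2907422 + 27570 = -2879852$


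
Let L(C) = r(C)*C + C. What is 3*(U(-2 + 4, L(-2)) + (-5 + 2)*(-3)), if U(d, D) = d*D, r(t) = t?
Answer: 39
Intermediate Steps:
L(C) = C + C**2 (L(C) = C*C + C = C**2 + C = C + C**2)
U(d, D) = D*d
3*(U(-2 + 4, L(-2)) + (-5 + 2)*(-3)) = 3*((-2*(1 - 2))*(-2 + 4) + (-5 + 2)*(-3)) = 3*(-2*(-1)*2 - 3*(-3)) = 3*(2*2 + 9) = 3*(4 + 9) = 3*13 = 39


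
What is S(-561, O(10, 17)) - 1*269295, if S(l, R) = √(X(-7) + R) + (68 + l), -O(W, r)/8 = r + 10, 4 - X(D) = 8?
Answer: -269788 + 2*I*√55 ≈ -2.6979e+5 + 14.832*I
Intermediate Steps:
X(D) = -4 (X(D) = 4 - 1*8 = 4 - 8 = -4)
O(W, r) = -80 - 8*r (O(W, r) = -8*(r + 10) = -8*(10 + r) = -80 - 8*r)
S(l, R) = 68 + l + √(-4 + R) (S(l, R) = √(-4 + R) + (68 + l) = 68 + l + √(-4 + R))
S(-561, O(10, 17)) - 1*269295 = (68 - 561 + √(-4 + (-80 - 8*17))) - 1*269295 = (68 - 561 + √(-4 + (-80 - 136))) - 269295 = (68 - 561 + √(-4 - 216)) - 269295 = (68 - 561 + √(-220)) - 269295 = (68 - 561 + 2*I*√55) - 269295 = (-493 + 2*I*√55) - 269295 = -269788 + 2*I*√55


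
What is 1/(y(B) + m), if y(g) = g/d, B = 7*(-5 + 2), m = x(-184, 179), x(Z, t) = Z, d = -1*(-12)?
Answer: -4/743 ≈ -0.0053836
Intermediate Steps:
d = 12
m = -184
B = -21 (B = 7*(-3) = -21)
y(g) = g/12
1/(y(B) + m) = 1/((1/12)*(-21) - 184) = 1/(-7/4 - 184) = 1/(-743/4) = -4/743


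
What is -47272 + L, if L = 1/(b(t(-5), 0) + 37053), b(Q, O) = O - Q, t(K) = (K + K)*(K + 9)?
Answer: -1753460295/37093 ≈ -47272.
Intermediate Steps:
t(K) = 2*K*(9 + K) (t(K) = (2*K)*(9 + K) = 2*K*(9 + K))
L = 1/37093 (L = 1/((0 - 2*(-5)*(9 - 5)) + 37053) = 1/((0 - 2*(-5)*4) + 37053) = 1/((0 - 1*(-40)) + 37053) = 1/((0 + 40) + 37053) = 1/(40 + 37053) = 1/37093 ≈ 2.6959e-5)
-47272 + L = -47272 + 1/37093 = -1753460295/37093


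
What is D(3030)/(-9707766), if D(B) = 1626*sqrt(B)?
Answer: -271*sqrt(3030)/1617961 ≈ -0.0092198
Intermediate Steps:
D(3030)/(-9707766) = (1626*sqrt(3030))/(-9707766) = (1626*sqrt(3030))*(-1/9707766) = -271*sqrt(3030)/1617961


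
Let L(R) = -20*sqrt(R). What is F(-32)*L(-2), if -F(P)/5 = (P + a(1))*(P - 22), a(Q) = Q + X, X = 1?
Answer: 162000*I*sqrt(2) ≈ 2.291e+5*I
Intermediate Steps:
a(Q) = 1 + Q (a(Q) = Q + 1 = 1 + Q)
F(P) = -5*(-22 + P)*(2 + P) (F(P) = -5*(P + (1 + 1))*(P - 22) = -5*(P + 2)*(-22 + P) = -5*(2 + P)*(-22 + P) = -5*(-22 + P)*(2 + P))
F(-32)*L(-2) = (220 - 5*(-32)**2 + 100*(-32))*(-20*I*sqrt(2)) = (220 - 5*1024 - 3200)*(-20*I*sqrt(2)) = (220 - 5120 - 3200)*(-20*I*sqrt(2)) = -(-162000)*I*sqrt(2) = 162000*I*sqrt(2)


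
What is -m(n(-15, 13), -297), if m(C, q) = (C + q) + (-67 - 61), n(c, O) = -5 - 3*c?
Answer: 385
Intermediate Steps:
m(C, q) = -128 + C + q (m(C, q) = (C + q) - 128 = -128 + C + q)
-m(n(-15, 13), -297) = -(-128 + (-5 - 3*(-15)) - 297) = -(-128 + (-5 + 45) - 297) = -(-128 + 40 - 297) = -1*(-385) = 385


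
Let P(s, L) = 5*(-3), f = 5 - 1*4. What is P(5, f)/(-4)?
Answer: 15/4 ≈ 3.7500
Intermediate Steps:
f = 1 (f = 5 - 4 = 1)
P(s, L) = -15
P(5, f)/(-4) = -15/(-4) = -1/4*(-15) = 15/4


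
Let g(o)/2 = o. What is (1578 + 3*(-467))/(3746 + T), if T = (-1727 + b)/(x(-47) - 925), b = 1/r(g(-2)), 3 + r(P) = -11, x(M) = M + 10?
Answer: 2383836/50475307 ≈ 0.047228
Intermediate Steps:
x(M) = 10 + M
g(o) = 2*o
r(P) = -14 (r(P) = -3 - 11 = -14)
b = -1/14 (b = 1/(-14) = -1/14 ≈ -0.071429)
T = 24179/13468 (T = (-1727 - 1/14)/((10 - 47) - 925) = -24179/(14*(-37 - 925)) = -24179/14/(-962) = -24179/14*(-1/962) = 24179/13468 ≈ 1.7953)
(1578 + 3*(-467))/(3746 + T) = (1578 + 3*(-467))/(3746 + 24179/13468) = (1578 - 1401)/(50475307/13468) = 177*(13468/50475307) = 2383836/50475307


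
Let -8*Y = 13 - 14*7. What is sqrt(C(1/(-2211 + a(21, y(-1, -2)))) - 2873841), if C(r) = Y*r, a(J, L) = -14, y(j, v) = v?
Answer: I*sqrt(9105477839530)/1780 ≈ 1695.2*I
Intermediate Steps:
Y = 85/8 (Y = -(13 - 14*7)/8 = -(13 - 98)/8 = -1/8*(-85) = 85/8 ≈ 10.625)
C(r) = 85*r/8
sqrt(C(1/(-2211 + a(21, y(-1, -2)))) - 2873841) = sqrt(85/(8*(-2211 - 14)) - 2873841) = sqrt((85/8)/(-2225) - 2873841) = sqrt((85/8)*(-1/2225) - 2873841) = sqrt(-17/3560 - 2873841) = sqrt(-10230873977/3560) = I*sqrt(9105477839530)/1780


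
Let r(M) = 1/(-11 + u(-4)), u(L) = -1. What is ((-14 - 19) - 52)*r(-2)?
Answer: 85/12 ≈ 7.0833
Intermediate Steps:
r(M) = -1/12 (r(M) = 1/(-11 - 1) = 1/(-12) = -1/12)
((-14 - 19) - 52)*r(-2) = ((-14 - 19) - 52)*(-1/12) = (-33 - 52)*(-1/12) = -85*(-1/12) = 85/12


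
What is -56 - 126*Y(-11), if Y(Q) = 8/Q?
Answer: 392/11 ≈ 35.636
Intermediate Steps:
-56 - 126*Y(-11) = -56 - 1008/(-11) = -56 - 1008*(-1)/11 = -56 - 126*(-8/11) = -56 + 1008/11 = 392/11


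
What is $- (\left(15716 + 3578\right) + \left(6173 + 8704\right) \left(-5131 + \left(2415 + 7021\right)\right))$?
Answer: $-64064779$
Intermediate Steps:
$- (\left(15716 + 3578\right) + \left(6173 + 8704\right) \left(-5131 + \left(2415 + 7021\right)\right)) = - (19294 + 14877 \left(-5131 + 9436\right)) = - (19294 + 14877 \cdot 4305) = - (19294 + 64045485) = \left(-1\right) 64064779 = -64064779$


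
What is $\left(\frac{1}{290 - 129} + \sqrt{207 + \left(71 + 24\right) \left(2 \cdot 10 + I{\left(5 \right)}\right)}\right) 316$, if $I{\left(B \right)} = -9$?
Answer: $\frac{316}{161} + 632 \sqrt{313} \approx 11183.0$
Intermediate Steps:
$\left(\frac{1}{290 - 129} + \sqrt{207 + \left(71 + 24\right) \left(2 \cdot 10 + I{\left(5 \right)}\right)}\right) 316 = \left(\frac{1}{290 - 129} + \sqrt{207 + \left(71 + 24\right) \left(2 \cdot 10 - 9\right)}\right) 316 = \left(\frac{1}{161} + \sqrt{207 + 95 \left(20 - 9\right)}\right) 316 = \left(\frac{1}{161} + \sqrt{207 + 95 \cdot 11}\right) 316 = \left(\frac{1}{161} + \sqrt{207 + 1045}\right) 316 = \left(\frac{1}{161} + \sqrt{1252}\right) 316 = \left(\frac{1}{161} + 2 \sqrt{313}\right) 316 = \frac{316}{161} + 632 \sqrt{313}$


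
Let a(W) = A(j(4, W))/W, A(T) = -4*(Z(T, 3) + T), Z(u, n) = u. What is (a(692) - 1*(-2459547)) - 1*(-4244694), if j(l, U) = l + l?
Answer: 1159833677/173 ≈ 6.7042e+6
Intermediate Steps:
j(l, U) = 2*l
A(T) = -8*T (A(T) = -4*(T + T) = -8*T)
a(W) = -64/W (a(W) = (-16*4)/W = (-8*8)/W = -64/W)
(a(692) - 1*(-2459547)) - 1*(-4244694) = (-64/692 - 1*(-2459547)) - 1*(-4244694) = (-64*1/692 + 2459547) + 4244694 = (-16/173 + 2459547) + 4244694 = 425501615/173 + 4244694 = 1159833677/173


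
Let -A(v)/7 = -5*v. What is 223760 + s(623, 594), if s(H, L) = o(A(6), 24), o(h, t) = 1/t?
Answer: 5370241/24 ≈ 2.2376e+5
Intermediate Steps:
A(v) = 35*v (A(v) = -(-35)*v = 35*v)
s(H, L) = 1/24
223760 + s(623, 594) = 223760 + 1/24 = 5370241/24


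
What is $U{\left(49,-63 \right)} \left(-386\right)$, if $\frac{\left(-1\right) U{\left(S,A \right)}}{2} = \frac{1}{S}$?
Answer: $\frac{772}{49} \approx 15.755$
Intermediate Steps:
$U{\left(S,A \right)} = - \frac{2}{S}$
$U{\left(49,-63 \right)} \left(-386\right) = - \frac{2}{49} \left(-386\right) = \left(-2\right) \frac{1}{49} \left(-386\right) = \left(- \frac{2}{49}\right) \left(-386\right) = \frac{772}{49}$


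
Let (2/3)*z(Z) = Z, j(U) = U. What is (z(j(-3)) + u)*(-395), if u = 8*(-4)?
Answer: 28835/2 ≈ 14418.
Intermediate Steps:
z(Z) = 3*Z/2
u = -32
(z(j(-3)) + u)*(-395) = ((3/2)*(-3) - 32)*(-395) = (-9/2 - 32)*(-395) = -73/2*(-395) = 28835/2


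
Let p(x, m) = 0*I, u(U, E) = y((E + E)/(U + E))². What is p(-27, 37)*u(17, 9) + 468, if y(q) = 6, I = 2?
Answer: 468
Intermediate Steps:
u(U, E) = 36 (u(U, E) = 6² = 36)
p(x, m) = 0 (p(x, m) = 0*2 = 0)
p(-27, 37)*u(17, 9) + 468 = 0*36 + 468 = 0 + 468 = 468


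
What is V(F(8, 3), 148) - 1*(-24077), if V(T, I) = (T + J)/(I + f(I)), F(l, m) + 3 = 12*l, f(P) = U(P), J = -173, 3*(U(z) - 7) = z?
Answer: 14758961/613 ≈ 24077.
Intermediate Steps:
U(z) = 7 + z/3
f(P) = 7 + P/3
F(l, m) = -3 + 12*l
V(T, I) = (-173 + T)/(7 + 4*I/3) (V(T, I) = (T - 173)/(I + (7 + I/3)) = (-173 + T)/(7 + 4*I/3))
V(F(8, 3), 148) - 1*(-24077) = 3*(-173 + (-3 + 12*8))/(21 + 4*148) - 1*(-24077) = 3*(-173 + (-3 + 96))/(21 + 592) + 24077 = 3*(-173 + 93)/613 + 24077 = 3*(1/613)*(-80) + 24077 = -240/613 + 24077 = 14758961/613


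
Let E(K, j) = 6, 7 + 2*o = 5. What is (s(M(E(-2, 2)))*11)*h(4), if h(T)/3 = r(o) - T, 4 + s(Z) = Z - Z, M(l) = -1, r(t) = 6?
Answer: -264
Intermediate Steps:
o = -1 (o = -7/2 + (½)*5 = -7/2 + 5/2 = -1)
s(Z) = -4 (s(Z) = -4 + (Z - Z) = -4 + 0 = -4)
h(T) = 18 - 3*T (h(T) = 3*(6 - T) = 18 - 3*T)
(s(M(E(-2, 2)))*11)*h(4) = (-4*11)*(18 - 3*4) = -44*(18 - 12) = -44*6 = -264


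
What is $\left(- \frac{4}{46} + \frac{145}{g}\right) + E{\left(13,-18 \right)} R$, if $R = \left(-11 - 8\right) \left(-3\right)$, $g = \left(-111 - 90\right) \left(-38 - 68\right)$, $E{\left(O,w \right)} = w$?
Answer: $- \frac{502818265}{490038} \approx -1026.1$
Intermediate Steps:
$g = 21306$ ($g = - 201 \left(-38 - 68\right) = \left(-201\right) \left(-106\right) = 21306$)
$R = 57$ ($R = \left(-19\right) \left(-3\right) = 57$)
$\left(- \frac{4}{46} + \frac{145}{g}\right) + E{\left(13,-18 \right)} R = \left(- \frac{4}{46} + \frac{145}{21306}\right) - 1026 = \left(\left(-4\right) \frac{1}{46} + 145 \cdot \frac{1}{21306}\right) - 1026 = \left(- \frac{2}{23} + \frac{145}{21306}\right) - 1026 = - \frac{39277}{490038} - 1026 = - \frac{502818265}{490038}$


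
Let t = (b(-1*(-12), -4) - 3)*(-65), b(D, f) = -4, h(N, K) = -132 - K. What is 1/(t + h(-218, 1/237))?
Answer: 237/76550 ≈ 0.0030960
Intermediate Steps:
t = 455 (t = (-4 - 3)*(-65) = -7*(-65) = 455)
1/(t + h(-218, 1/237)) = 1/(455 + (-132 - 1/237)) = 1/(455 - 31285/237) = 1/(76550/237) = 237/76550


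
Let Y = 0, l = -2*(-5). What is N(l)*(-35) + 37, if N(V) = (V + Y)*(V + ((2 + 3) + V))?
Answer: -8713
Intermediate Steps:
l = 10
N(V) = V*(5 + 2*V) (N(V) = (V + 0)*(V + ((2 + 3) + V)) = V*(V + (5 + V)) = V*(5 + 2*V))
N(l)*(-35) + 37 = (10*(5 + 2*10))*(-35) + 37 = (10*(5 + 20))*(-35) + 37 = (10*25)*(-35) + 37 = 250*(-35) + 37 = -8750 + 37 = -8713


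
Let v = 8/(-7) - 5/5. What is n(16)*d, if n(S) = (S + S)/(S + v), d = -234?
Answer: -52416/97 ≈ -540.37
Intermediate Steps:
v = -15/7 (v = 8*(-⅐) - 5*⅕ = -8/7 - 1 = -15/7 ≈ -2.1429)
n(S) = 2*S/(-15/7 + S) (n(S) = (S + S)/(S - 15/7) = (2*S)/(-15/7 + S) = 2*S/(-15/7 + S))
n(16)*d = (14*16/(-15 + 7*16))*(-234) = (14*16/(-15 + 112))*(-234) = (14*16/97)*(-234) = (14*16*(1/97))*(-234) = (224/97)*(-234) = -52416/97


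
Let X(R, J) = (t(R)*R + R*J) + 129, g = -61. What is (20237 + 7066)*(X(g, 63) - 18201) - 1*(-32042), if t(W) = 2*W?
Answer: -395124277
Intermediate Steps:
X(R, J) = 129 + 2*R² + J*R (X(R, J) = ((2*R)*R + R*J) + 129 = (2*R² + J*R) + 129 = 129 + 2*R² + J*R)
(20237 + 7066)*(X(g, 63) - 18201) - 1*(-32042) = (20237 + 7066)*((129 + 2*(-61)² + 63*(-61)) - 18201) - 1*(-32042) = 27303*((129 + 2*3721 - 3843) - 18201) + 32042 = 27303*((129 + 7442 - 3843) - 18201) + 32042 = 27303*(3728 - 18201) + 32042 = 27303*(-14473) + 32042 = -395156319 + 32042 = -395124277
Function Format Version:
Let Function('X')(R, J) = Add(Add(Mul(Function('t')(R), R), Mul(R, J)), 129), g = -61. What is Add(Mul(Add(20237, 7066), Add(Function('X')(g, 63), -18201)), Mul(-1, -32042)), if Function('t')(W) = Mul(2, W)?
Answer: -395124277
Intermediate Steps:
Function('X')(R, J) = Add(129, Mul(2, Pow(R, 2)), Mul(J, R)) (Function('X')(R, J) = Add(Add(Mul(Mul(2, R), R), Mul(R, J)), 129) = Add(Add(Mul(2, Pow(R, 2)), Mul(J, R)), 129) = Add(129, Mul(2, Pow(R, 2)), Mul(J, R)))
Add(Mul(Add(20237, 7066), Add(Function('X')(g, 63), -18201)), Mul(-1, -32042)) = Add(Mul(Add(20237, 7066), Add(Add(129, Mul(2, Pow(-61, 2)), Mul(63, -61)), -18201)), Mul(-1, -32042)) = Add(Mul(27303, Add(Add(129, Mul(2, 3721), -3843), -18201)), 32042) = Add(Mul(27303, Add(Add(129, 7442, -3843), -18201)), 32042) = Add(Mul(27303, Add(3728, -18201)), 32042) = Add(Mul(27303, -14473), 32042) = Add(-395156319, 32042) = -395124277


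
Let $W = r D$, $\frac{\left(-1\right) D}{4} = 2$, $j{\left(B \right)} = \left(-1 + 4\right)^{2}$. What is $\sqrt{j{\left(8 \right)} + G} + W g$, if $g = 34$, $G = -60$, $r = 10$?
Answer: $-2720 + i \sqrt{51} \approx -2720.0 + 7.1414 i$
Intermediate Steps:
$j{\left(B \right)} = 9$ ($j{\left(B \right)} = 3^{2} = 9$)
$D = -8$ ($D = \left(-4\right) 2 = -8$)
$W = -80$ ($W = 10 \left(-8\right) = -80$)
$\sqrt{j{\left(8 \right)} + G} + W g = \sqrt{9 - 60} - 2720 = \sqrt{-51} - 2720 = i \sqrt{51} - 2720 = -2720 + i \sqrt{51}$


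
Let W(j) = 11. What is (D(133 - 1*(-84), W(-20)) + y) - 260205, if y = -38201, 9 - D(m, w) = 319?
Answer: -298716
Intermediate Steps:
D(m, w) = -310 (D(m, w) = 9 - 1*319 = 9 - 319 = -310)
(D(133 - 1*(-84), W(-20)) + y) - 260205 = (-310 - 38201) - 260205 = -38511 - 260205 = -298716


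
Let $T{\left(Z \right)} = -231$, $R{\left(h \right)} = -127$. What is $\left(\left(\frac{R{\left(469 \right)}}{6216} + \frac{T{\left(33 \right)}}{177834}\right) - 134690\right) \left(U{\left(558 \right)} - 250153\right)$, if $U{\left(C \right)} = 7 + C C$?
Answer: $- \frac{253184935837723887}{30706004} \approx -8.2455 \cdot 10^{9}$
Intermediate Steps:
$U{\left(C \right)} = 7 + C^{2}$
$\left(\left(\frac{R{\left(469 \right)}}{6216} + \frac{T{\left(33 \right)}}{177834}\right) - 134690\right) \left(U{\left(558 \right)} - 250153\right) = \left(\left(- \frac{127}{6216} - \frac{231}{177834}\right) - 134690\right) \left(\left(7 + 558^{2}\right) - 250153\right) = \left(\left(\left(-127\right) \frac{1}{6216} - \frac{77}{59278}\right) - 134690\right) \left(\left(7 + 311364\right) - 250153\right) = \left(\left(- \frac{127}{6216} - \frac{77}{59278}\right) - 134690\right) \left(311371 - 250153\right) = \left(- \frac{4003469}{184236024} - 134690\right) 61218 = \left(- \frac{24814754076029}{184236024}\right) 61218 = - \frac{253184935837723887}{30706004}$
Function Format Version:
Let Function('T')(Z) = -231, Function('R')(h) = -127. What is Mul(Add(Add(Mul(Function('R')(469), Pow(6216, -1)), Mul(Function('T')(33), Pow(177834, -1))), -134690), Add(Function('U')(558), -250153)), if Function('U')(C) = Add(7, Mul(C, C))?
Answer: Rational(-253184935837723887, 30706004) ≈ -8.2455e+9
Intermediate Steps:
Function('U')(C) = Add(7, Pow(C, 2))
Mul(Add(Add(Mul(Function('R')(469), Pow(6216, -1)), Mul(Function('T')(33), Pow(177834, -1))), -134690), Add(Function('U')(558), -250153)) = Mul(Add(Add(Mul(-127, Pow(6216, -1)), Mul(-231, Pow(177834, -1))), -134690), Add(Add(7, Pow(558, 2)), -250153)) = Mul(Add(Add(Mul(-127, Rational(1, 6216)), Mul(-231, Rational(1, 177834))), -134690), Add(Add(7, 311364), -250153)) = Mul(Add(Add(Rational(-127, 6216), Rational(-77, 59278)), -134690), Add(311371, -250153)) = Mul(Add(Rational(-4003469, 184236024), -134690), 61218) = Mul(Rational(-24814754076029, 184236024), 61218) = Rational(-253184935837723887, 30706004)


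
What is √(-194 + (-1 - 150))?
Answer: I*√345 ≈ 18.574*I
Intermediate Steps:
√(-194 + (-1 - 150)) = √(-194 - 151) = √(-345) = I*√345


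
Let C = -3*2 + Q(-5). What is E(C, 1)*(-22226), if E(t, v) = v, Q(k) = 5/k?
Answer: -22226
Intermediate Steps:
C = -7 (C = -3*2 + 5/(-5) = -6 + 5*(-⅕) = -6 - 1 = -7)
E(C, 1)*(-22226) = 1*(-22226) = -22226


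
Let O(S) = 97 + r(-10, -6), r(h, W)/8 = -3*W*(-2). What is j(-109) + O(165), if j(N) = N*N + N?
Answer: 11581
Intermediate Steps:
r(h, W) = 48*W (r(h, W) = 8*(-3*W*(-2)) = 8*(6*W) = 48*W)
j(N) = N + N**2 (j(N) = N**2 + N = N + N**2)
O(S) = -191 (O(S) = 97 + 48*(-6) = 97 - 288 = -191)
j(-109) + O(165) = -109*(1 - 109) - 191 = -109*(-108) - 191 = 11772 - 191 = 11581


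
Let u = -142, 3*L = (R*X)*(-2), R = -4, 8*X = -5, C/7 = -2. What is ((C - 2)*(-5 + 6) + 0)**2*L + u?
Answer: -1706/3 ≈ -568.67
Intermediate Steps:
C = -14 (C = 7*(-2) = -14)
X = -5/8 (X = (1/8)*(-5) = -5/8 ≈ -0.62500)
L = -5/3 (L = (-4*(-5/8)*(-2))/3 = ((5/2)*(-2))/3 = (1/3)*(-5) = -5/3 ≈ -1.6667)
((C - 2)*(-5 + 6) + 0)**2*L + u = ((-14 - 2)*(-5 + 6) + 0)**2*(-5/3) - 142 = (-16*1 + 0)**2*(-5/3) - 142 = (-16 + 0)**2*(-5/3) - 142 = (-16)**2*(-5/3) - 142 = 256*(-5/3) - 142 = -1280/3 - 142 = -1706/3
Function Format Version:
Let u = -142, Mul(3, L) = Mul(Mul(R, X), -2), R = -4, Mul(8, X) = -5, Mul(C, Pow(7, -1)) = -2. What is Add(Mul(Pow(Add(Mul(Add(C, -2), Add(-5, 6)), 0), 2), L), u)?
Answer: Rational(-1706, 3) ≈ -568.67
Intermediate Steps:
C = -14 (C = Mul(7, -2) = -14)
X = Rational(-5, 8) (X = Mul(Rational(1, 8), -5) = Rational(-5, 8) ≈ -0.62500)
L = Rational(-5, 3) (L = Mul(Rational(1, 3), Mul(Mul(-4, Rational(-5, 8)), -2)) = Mul(Rational(1, 3), Mul(Rational(5, 2), -2)) = Mul(Rational(1, 3), -5) = Rational(-5, 3) ≈ -1.6667)
Add(Mul(Pow(Add(Mul(Add(C, -2), Add(-5, 6)), 0), 2), L), u) = Add(Mul(Pow(Add(Mul(Add(-14, -2), Add(-5, 6)), 0), 2), Rational(-5, 3)), -142) = Add(Mul(Pow(Add(Mul(-16, 1), 0), 2), Rational(-5, 3)), -142) = Add(Mul(Pow(Add(-16, 0), 2), Rational(-5, 3)), -142) = Add(Mul(Pow(-16, 2), Rational(-5, 3)), -142) = Add(Mul(256, Rational(-5, 3)), -142) = Add(Rational(-1280, 3), -142) = Rational(-1706, 3)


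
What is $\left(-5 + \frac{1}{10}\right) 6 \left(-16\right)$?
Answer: $\frac{2352}{5} \approx 470.4$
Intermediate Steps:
$\left(-5 + \frac{1}{10}\right) 6 \left(-16\right) = \left(- \frac{49}{10}\right) 6 \left(-16\right) = \left(- \frac{147}{5}\right) \left(-16\right) = \frac{2352}{5}$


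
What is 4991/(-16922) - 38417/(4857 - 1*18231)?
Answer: 145835710/56578707 ≈ 2.5776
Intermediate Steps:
4991/(-16922) - 38417/(4857 - 1*18231) = 4991*(-1/16922) - 38417/(4857 - 18231) = -4991/16922 - 38417/(-13374) = -4991/16922 - 38417*(-1/13374) = -4991/16922 + 38417/13374 = 145835710/56578707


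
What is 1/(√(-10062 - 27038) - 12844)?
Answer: -3211/41251359 - 5*I*√371/82502718 ≈ -7.784e-5 - 1.1673e-6*I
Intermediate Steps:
1/(√(-10062 - 27038) - 12844) = 1/(√(-37100) - 12844) = 1/(10*I*√371 - 12844) = 1/(-12844 + 10*I*√371)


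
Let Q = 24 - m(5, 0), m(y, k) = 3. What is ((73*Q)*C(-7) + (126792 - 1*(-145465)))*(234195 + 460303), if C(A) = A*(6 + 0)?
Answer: 144365993758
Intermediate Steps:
C(A) = 6*A (C(A) = A*6 = 6*A)
Q = 21 (Q = 24 - 1*3 = 24 - 3 = 21)
((73*Q)*C(-7) + (126792 - 1*(-145465)))*(234195 + 460303) = ((73*21)*(6*(-7)) + (126792 - 1*(-145465)))*(234195 + 460303) = (1533*(-42) + (126792 + 145465))*694498 = (-64386 + 272257)*694498 = 207871*694498 = 144365993758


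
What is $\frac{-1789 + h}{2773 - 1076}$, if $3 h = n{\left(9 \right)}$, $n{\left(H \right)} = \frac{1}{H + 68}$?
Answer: $- \frac{413258}{392007} \approx -1.0542$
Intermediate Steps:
$n{\left(H \right)} = \frac{1}{68 + H}$
$h = \frac{1}{231}$ ($h = \frac{1}{3 \left(68 + 9\right)} = \frac{1}{3 \cdot 77} = \frac{1}{3} \cdot \frac{1}{77} = \frac{1}{231} \approx 0.004329$)
$\frac{-1789 + h}{2773 - 1076} = \frac{-1789 + \frac{1}{231}}{2773 - 1076} = - \frac{413258}{231 \cdot 1697} = \left(- \frac{413258}{231}\right) \frac{1}{1697} = - \frac{413258}{392007}$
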